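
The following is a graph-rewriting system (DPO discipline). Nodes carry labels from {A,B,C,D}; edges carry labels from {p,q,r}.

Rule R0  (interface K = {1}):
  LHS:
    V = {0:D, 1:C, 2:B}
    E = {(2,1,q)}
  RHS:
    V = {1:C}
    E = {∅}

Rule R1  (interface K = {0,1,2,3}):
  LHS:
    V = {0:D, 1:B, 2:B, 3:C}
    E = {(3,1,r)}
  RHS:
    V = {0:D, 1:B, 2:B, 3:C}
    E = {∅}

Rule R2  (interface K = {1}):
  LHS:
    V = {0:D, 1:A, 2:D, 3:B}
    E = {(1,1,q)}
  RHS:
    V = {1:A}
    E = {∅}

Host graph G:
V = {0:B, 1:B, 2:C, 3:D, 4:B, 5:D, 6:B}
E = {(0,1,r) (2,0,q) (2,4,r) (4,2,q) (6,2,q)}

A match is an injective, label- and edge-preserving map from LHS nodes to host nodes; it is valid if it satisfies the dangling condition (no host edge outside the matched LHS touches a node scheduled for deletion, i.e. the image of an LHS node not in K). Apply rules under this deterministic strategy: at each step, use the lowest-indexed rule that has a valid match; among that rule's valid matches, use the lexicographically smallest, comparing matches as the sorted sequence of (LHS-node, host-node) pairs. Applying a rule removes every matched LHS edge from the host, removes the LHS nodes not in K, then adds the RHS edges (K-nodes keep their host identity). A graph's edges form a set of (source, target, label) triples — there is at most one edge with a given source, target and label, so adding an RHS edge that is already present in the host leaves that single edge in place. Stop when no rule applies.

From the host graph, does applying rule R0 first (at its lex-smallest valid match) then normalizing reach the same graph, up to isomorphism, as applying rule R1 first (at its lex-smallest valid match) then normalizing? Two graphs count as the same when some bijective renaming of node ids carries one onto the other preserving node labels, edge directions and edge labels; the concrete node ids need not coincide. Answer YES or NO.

branch R0-first: apply at {0↦3, 1↦2, 2↦6} → |E|=4, then 2 more step(s) → NF |V|=3 |E|=2 V={0:B, 1:B, 2:C} E=0-r->1 2-q->0
branch R1-first: apply at {0↦3, 1↦4, 2↦0, 3↦2} → |E|=4, then 2 more step(s) → NF |V|=3 |E|=2 V={0:B, 1:B, 2:C} E=0-r->1 2-q->0
graphs isomorphic (equal up to label-preserving node renaming)

Answer: YES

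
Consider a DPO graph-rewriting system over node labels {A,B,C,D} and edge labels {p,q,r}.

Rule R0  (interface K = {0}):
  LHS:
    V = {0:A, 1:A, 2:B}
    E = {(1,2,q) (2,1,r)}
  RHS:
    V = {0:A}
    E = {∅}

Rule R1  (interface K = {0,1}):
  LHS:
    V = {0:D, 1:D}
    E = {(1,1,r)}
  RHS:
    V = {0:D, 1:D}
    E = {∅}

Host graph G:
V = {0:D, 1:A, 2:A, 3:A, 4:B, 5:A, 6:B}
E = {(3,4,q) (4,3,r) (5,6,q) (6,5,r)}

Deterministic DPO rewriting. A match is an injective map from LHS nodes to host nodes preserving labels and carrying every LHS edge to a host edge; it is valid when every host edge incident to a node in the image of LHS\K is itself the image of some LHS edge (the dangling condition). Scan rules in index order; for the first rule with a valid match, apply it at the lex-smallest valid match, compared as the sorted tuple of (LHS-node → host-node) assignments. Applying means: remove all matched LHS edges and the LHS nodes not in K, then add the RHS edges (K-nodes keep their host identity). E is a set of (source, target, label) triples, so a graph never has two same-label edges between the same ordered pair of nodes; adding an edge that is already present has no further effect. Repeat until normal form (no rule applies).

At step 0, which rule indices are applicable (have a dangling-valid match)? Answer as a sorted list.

Answer: [R0]

Rewrite trace:
R0: 6 valid matches — {0↦1, 1↦3, 2↦4}, {0↦1, 1↦5, 2↦6}, {0↦2, 1↦3, 2↦4} (+3 more)
R1: no valid match — LHS pattern not found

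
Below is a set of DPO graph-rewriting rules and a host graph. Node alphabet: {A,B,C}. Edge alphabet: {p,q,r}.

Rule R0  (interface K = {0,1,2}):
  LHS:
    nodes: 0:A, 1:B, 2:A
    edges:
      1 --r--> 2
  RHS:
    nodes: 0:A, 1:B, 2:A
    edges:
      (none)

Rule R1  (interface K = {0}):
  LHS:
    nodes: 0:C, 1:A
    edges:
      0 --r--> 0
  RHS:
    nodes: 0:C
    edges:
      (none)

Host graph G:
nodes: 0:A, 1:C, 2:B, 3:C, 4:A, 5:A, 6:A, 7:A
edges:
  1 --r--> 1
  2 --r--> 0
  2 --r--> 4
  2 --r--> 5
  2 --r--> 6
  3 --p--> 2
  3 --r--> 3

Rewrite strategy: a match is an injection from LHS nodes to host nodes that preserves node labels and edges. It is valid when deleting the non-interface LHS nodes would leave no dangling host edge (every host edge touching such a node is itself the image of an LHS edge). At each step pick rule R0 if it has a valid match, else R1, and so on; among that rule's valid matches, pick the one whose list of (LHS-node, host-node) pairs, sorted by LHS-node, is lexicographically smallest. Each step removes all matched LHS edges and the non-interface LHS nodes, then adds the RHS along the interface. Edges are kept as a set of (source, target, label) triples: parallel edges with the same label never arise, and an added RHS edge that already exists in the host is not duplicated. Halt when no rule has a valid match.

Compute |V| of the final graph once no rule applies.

[0] host  ⇒  8 nodes, 7 edges  {1-r->1 2-r->0 2-r->4 2-r->5 2-r->6 3-p->2 3-r->3}
[1] R0 @ {0↦0, 1↦2, 2↦4}  ⇒  8 nodes, 6 edges  {1-r->1 2-r->0 2-r->5 2-r->6 3-p->2 3-r->3}
[2] R0 @ {0↦0, 1↦2, 2↦5}  ⇒  8 nodes, 5 edges  {1-r->1 2-r->0 2-r->6 3-p->2 3-r->3}
[3] R0 @ {0↦0, 1↦2, 2↦6}  ⇒  8 nodes, 4 edges  {1-r->1 2-r->0 3-p->2 3-r->3}
[4] R0 @ {0↦4, 1↦2, 2↦0}  ⇒  8 nodes, 3 edges  {1-r->1 3-p->2 3-r->3}
[5] R1 @ {0↦1, 1↦0}  ⇒  7 nodes, 2 edges  {3-p->2 3-r->3}
[6] R1 @ {0↦3, 1↦4}  ⇒  6 nodes, 1 edges  {3-p->2}
halt: no rule applies after step 6
NF nodes: {1:C, 2:B, 3:C, 5:A, 6:A, 7:A}

Answer: 6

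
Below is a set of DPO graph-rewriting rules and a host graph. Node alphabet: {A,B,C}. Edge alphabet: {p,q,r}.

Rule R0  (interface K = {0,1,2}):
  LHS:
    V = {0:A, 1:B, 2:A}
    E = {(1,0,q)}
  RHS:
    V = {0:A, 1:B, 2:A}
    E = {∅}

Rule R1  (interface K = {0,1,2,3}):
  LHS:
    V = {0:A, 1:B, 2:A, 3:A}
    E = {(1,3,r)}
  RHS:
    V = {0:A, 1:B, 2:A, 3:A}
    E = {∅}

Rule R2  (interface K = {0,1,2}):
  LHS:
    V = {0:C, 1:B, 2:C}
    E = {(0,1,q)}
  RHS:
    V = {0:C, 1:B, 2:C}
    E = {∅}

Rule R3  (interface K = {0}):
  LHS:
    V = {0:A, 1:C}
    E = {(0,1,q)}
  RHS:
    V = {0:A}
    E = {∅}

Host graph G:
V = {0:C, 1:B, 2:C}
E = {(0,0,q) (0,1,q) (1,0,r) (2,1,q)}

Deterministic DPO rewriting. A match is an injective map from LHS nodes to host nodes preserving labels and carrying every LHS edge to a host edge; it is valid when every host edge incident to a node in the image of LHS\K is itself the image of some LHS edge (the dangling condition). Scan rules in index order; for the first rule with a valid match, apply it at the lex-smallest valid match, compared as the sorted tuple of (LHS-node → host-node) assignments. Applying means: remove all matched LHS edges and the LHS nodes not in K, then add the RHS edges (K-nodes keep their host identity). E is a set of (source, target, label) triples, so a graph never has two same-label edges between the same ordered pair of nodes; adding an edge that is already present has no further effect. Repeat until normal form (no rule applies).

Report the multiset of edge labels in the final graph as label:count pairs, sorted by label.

start.  V:3 E:4  edges: 0-q->0 0-q->1 1-r->0 2-q->1
1. fire R2 via {0↦0, 1↦1, 2↦2}  →  V:3 E:3  edges: 0-q->0 1-r->0 2-q->1
2. fire R2 via {0↦2, 1↦1, 2↦0}  →  V:3 E:2  edges: 0-q->0 1-r->0
normal form: no rule applies after step 2
NF edges: [(0, 0, 'q'), (1, 0, 'r')]

Answer: q:1 r:1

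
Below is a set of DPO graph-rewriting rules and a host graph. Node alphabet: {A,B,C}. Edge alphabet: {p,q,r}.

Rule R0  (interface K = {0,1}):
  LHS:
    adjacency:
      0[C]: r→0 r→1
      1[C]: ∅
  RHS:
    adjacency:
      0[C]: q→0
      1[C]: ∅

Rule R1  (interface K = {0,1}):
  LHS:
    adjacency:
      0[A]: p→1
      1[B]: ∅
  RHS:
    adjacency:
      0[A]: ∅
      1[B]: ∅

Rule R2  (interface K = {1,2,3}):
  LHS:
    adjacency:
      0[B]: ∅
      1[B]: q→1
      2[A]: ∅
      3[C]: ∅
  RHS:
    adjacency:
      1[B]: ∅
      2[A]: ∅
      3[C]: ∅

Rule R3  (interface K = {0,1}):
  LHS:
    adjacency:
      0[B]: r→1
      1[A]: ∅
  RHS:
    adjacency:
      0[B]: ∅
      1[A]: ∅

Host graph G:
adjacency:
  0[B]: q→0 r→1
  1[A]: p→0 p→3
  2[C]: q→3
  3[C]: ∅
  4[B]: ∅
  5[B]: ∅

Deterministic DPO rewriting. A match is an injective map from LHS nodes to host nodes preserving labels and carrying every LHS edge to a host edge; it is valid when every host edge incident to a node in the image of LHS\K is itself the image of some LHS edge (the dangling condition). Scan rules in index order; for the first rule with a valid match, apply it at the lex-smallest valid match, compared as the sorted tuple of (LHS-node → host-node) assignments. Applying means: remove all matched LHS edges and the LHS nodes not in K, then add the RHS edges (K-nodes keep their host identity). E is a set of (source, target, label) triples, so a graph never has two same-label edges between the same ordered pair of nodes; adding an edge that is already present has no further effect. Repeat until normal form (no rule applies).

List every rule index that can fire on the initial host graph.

R0: no valid match — LHS pattern not found
R1: 1 valid match — {0↦1, 1↦0}
R2: 4 valid matches — {0↦4, 1↦0, 2↦1, 3↦2}, {0↦4, 1↦0, 2↦1, 3↦3}, {0↦5, 1↦0, 2↦1, 3↦2} (+1 more)
R3: 1 valid match — {0↦0, 1↦1}

Answer: [R1,R2,R3]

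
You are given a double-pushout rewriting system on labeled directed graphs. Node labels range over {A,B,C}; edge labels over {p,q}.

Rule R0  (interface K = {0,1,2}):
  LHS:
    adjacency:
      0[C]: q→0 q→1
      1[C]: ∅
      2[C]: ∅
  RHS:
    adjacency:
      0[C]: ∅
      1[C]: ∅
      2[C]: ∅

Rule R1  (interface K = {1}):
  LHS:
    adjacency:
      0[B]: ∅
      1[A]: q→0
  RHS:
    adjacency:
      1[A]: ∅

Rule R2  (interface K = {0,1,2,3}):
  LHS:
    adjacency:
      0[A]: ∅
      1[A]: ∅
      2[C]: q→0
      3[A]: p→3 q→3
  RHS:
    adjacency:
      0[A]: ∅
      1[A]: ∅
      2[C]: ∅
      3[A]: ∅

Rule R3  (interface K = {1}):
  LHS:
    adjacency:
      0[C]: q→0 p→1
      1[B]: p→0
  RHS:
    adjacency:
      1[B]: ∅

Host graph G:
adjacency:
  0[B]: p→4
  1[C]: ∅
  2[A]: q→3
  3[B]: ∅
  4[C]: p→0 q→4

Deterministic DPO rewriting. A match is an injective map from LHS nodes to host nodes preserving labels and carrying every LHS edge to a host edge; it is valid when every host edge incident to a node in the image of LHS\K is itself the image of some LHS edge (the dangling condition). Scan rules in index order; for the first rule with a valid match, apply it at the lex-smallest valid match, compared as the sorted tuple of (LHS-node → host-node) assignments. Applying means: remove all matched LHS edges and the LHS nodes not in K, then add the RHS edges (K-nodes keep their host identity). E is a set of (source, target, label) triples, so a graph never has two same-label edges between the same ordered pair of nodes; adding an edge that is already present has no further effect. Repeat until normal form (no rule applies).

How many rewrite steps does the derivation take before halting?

Answer: 2

Rewrite trace:
initial: |V|=5 |E|=4  E = 0-p->4 2-q->3 4-p->0 4-q->4
step 1: apply R1 at {0↦3, 1↦2}  → |V|=4 |E|=3  E = 0-p->4 4-p->0 4-q->4
step 2: apply R3 at {0↦4, 1↦0}  → |V|=3 |E|=0  E = ∅
normal form: no rule applies after step 2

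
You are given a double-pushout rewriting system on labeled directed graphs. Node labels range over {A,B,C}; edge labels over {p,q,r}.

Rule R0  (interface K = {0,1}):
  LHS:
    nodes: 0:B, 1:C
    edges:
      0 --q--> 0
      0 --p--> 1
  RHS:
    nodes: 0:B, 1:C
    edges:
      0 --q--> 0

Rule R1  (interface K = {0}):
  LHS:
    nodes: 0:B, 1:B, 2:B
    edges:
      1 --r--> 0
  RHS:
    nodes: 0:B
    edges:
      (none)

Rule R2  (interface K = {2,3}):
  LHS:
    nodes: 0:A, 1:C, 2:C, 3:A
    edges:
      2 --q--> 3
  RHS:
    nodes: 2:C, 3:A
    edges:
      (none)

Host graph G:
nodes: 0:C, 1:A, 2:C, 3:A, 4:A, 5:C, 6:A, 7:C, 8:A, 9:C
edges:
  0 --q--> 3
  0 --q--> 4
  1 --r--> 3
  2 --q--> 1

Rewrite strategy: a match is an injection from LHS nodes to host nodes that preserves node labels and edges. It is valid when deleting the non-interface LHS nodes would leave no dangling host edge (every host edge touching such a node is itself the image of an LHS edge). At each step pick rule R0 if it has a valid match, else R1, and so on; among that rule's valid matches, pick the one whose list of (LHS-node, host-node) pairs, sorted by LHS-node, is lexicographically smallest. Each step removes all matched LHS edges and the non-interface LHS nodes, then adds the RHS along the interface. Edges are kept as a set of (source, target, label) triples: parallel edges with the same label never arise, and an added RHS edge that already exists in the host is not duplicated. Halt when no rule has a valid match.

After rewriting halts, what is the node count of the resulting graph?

Answer: 4

Rewrite trace:
start.  V:10 E:4  edges: 0-q->3 0-q->4 1-r->3 2-q->1
1. fire R2 via {0↦6, 1↦5, 2↦0, 3↦3}  →  V:8 E:3  edges: 0-q->4 1-r->3 2-q->1
2. fire R2 via {0↦8, 1↦7, 2↦0, 3↦4}  →  V:6 E:2  edges: 1-r->3 2-q->1
3. fire R2 via {0↦4, 1↦0, 2↦2, 3↦1}  →  V:4 E:1  edges: 1-r->3
halt: no rule applies after step 3
NF nodes: {1:A, 2:C, 3:A, 9:C}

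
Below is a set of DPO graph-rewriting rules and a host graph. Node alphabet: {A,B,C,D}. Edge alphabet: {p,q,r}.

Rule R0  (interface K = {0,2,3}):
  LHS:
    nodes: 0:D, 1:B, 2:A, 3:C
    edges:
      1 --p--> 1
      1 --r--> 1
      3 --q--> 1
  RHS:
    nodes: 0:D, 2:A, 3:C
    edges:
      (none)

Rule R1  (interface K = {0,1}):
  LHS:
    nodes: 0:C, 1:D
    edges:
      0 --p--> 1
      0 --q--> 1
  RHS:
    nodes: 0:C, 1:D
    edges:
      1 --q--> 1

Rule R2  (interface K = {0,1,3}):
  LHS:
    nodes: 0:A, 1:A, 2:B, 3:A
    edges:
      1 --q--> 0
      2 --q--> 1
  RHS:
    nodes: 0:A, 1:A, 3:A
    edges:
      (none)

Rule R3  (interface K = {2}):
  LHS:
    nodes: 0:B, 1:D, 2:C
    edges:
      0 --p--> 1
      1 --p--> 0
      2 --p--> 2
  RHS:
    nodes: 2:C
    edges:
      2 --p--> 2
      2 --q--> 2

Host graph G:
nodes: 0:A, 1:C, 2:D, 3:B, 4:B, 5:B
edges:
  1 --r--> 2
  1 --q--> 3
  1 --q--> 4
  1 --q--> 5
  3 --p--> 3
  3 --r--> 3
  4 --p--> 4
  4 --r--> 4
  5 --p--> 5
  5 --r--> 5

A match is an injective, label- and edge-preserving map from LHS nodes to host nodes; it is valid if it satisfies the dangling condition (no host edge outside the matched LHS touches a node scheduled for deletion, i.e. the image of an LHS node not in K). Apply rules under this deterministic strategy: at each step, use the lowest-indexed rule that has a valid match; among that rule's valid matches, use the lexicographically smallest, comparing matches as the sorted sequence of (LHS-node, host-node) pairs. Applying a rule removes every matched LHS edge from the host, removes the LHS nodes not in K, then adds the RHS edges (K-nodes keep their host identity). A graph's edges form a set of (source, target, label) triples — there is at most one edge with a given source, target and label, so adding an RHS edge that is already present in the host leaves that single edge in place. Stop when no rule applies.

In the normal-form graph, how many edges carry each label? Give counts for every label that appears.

initial: |V|=6 |E|=10  E = 1-r->2 1-q->3 1-q->4 1-q->5 3-p->3 3-r->3 4-p->4 4-r->4 5-p->5 5-r->5
step 1: apply R0 at {0↦2, 1↦3, 2↦0, 3↦1}  → |V|=5 |E|=7  E = 1-r->2 1-q->4 1-q->5 4-p->4 4-r->4 5-p->5 5-r->5
step 2: apply R0 at {0↦2, 1↦4, 2↦0, 3↦1}  → |V|=4 |E|=4  E = 1-r->2 1-q->5 5-p->5 5-r->5
step 3: apply R0 at {0↦2, 1↦5, 2↦0, 3↦1}  → |V|=3 |E|=1  E = 1-r->2
normal form: no rule applies after step 3
NF edges: [(1, 2, 'r')]

Answer: r:1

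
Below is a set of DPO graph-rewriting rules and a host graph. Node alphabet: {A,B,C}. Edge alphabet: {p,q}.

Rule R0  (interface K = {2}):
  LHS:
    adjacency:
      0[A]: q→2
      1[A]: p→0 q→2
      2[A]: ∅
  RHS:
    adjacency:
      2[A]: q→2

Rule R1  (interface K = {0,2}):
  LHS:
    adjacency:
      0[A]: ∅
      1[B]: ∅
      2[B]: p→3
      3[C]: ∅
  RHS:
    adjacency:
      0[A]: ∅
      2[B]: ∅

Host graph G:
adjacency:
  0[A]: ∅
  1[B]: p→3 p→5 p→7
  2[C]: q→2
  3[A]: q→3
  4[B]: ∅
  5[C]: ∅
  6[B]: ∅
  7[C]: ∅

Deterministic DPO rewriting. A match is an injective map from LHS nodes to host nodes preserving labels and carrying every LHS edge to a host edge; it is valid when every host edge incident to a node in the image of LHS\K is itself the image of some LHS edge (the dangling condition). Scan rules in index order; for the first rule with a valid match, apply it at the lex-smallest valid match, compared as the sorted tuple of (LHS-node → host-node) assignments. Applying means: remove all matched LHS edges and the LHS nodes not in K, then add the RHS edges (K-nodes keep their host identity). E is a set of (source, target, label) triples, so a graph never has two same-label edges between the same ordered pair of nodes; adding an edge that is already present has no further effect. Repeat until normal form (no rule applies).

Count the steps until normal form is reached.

Answer: 2

Derivation:
initial: |V|=8 |E|=5  E = 1-p->3 1-p->5 1-p->7 2-q->2 3-q->3
step 1: apply R1 at {0↦0, 1↦4, 2↦1, 3↦5}  → |V|=6 |E|=4  E = 1-p->3 1-p->7 2-q->2 3-q->3
step 2: apply R1 at {0↦0, 1↦6, 2↦1, 3↦7}  → |V|=4 |E|=3  E = 1-p->3 2-q->2 3-q->3
final graph: no rule applies after step 2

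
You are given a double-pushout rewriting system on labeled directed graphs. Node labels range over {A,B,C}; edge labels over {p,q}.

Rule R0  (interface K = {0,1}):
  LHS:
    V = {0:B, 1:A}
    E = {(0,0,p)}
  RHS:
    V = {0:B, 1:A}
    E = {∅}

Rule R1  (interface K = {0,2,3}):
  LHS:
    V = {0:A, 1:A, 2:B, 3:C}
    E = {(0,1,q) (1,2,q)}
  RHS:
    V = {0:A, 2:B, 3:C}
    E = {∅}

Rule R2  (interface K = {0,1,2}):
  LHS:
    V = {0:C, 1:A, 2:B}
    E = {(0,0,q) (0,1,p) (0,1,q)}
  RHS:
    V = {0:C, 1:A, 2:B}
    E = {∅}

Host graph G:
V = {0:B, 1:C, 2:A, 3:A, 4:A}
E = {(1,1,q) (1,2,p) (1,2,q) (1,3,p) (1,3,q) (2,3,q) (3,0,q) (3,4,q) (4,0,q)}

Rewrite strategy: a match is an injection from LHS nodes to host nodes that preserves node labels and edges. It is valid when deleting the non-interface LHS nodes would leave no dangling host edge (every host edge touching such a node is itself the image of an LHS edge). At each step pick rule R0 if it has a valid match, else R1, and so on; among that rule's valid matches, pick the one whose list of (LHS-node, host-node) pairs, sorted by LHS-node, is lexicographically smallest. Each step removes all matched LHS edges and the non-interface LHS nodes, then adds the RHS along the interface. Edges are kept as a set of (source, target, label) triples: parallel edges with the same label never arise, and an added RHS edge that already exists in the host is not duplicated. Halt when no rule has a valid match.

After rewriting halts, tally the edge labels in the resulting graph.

Answer: p:1 q:3

Rewrite trace:
initial: |V|=5 |E|=9  E = 1-q->1 1-p->2 1-q->2 1-p->3 1-q->3 2-q->3 3-q->0 3-q->4 4-q->0
step 1: apply R1 at {0↦3, 1↦4, 2↦0, 3↦1}  → |V|=4 |E|=7  E = 1-q->1 1-p->2 1-q->2 1-p->3 1-q->3 2-q->3 3-q->0
step 2: apply R2 at {0↦1, 1↦2, 2↦0}  → |V|=4 |E|=4  E = 1-p->3 1-q->3 2-q->3 3-q->0
halt: no rule applies after step 2
NF edges: [(1, 3, 'p'), (1, 3, 'q'), (2, 3, 'q'), (3, 0, 'q')]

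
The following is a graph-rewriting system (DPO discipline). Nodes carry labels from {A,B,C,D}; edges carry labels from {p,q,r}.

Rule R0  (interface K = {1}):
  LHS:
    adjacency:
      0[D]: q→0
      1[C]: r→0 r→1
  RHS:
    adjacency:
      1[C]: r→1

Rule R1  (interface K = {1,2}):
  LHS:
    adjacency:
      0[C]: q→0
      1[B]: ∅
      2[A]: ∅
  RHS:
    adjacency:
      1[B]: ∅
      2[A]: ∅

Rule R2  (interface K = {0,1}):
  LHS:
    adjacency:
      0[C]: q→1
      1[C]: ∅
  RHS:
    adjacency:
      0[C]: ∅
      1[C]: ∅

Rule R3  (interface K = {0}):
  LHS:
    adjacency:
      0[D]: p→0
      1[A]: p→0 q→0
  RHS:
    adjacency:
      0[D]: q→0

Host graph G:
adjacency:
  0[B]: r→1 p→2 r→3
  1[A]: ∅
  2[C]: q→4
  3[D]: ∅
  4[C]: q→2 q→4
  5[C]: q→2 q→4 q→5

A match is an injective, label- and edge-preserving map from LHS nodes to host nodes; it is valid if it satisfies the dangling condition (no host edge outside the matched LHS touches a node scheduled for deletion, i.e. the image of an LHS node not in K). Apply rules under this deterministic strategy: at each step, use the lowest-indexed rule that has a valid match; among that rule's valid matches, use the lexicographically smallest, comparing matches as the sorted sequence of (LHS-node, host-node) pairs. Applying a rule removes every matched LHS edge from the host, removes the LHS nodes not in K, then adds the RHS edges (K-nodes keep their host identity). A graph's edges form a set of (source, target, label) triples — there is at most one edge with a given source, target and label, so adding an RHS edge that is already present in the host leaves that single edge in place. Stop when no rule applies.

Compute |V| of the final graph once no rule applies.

start.  V:6 E:9  edges: 0-r->1 0-p->2 0-r->3 2-q->4 4-q->2 4-q->4 5-q->2 5-q->4 5-q->5
1. fire R2 via {0↦2, 1↦4}  →  V:6 E:8  edges: 0-r->1 0-p->2 0-r->3 4-q->2 4-q->4 5-q->2 5-q->4 5-q->5
2. fire R2 via {0↦4, 1↦2}  →  V:6 E:7  edges: 0-r->1 0-p->2 0-r->3 4-q->4 5-q->2 5-q->4 5-q->5
3. fire R2 via {0↦5, 1↦2}  →  V:6 E:6  edges: 0-r->1 0-p->2 0-r->3 4-q->4 5-q->4 5-q->5
4. fire R2 via {0↦5, 1↦4}  →  V:6 E:5  edges: 0-r->1 0-p->2 0-r->3 4-q->4 5-q->5
5. fire R1 via {0↦4, 1↦0, 2↦1}  →  V:5 E:4  edges: 0-r->1 0-p->2 0-r->3 5-q->5
6. fire R1 via {0↦5, 1↦0, 2↦1}  →  V:4 E:3  edges: 0-r->1 0-p->2 0-r->3
normal form: no rule applies after step 6
NF nodes: {0:B, 1:A, 2:C, 3:D}

Answer: 4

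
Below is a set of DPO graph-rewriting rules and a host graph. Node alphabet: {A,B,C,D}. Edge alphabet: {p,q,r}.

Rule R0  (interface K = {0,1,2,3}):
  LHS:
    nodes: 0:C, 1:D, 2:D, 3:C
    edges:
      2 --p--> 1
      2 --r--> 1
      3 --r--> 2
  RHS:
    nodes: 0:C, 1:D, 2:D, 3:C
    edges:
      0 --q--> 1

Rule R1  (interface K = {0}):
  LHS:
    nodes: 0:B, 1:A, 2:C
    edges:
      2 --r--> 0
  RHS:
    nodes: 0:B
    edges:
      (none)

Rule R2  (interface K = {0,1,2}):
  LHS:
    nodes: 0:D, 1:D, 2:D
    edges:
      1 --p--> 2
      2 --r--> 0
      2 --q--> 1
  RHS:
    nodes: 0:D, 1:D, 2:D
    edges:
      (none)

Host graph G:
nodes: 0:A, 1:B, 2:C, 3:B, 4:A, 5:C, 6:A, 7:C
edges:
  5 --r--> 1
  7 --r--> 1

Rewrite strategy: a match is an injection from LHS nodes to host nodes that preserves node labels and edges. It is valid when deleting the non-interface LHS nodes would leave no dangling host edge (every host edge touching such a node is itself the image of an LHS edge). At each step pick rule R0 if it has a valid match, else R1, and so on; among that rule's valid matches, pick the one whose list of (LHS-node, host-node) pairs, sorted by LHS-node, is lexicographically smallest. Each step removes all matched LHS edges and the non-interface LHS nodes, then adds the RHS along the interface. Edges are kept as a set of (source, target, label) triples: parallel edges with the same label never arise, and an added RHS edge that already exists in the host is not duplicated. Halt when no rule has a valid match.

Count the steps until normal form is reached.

Answer: 2

Steps:
[0] host  ⇒  8 nodes, 2 edges  {5-r->1 7-r->1}
[1] R1 @ {0↦1, 1↦0, 2↦5}  ⇒  6 nodes, 1 edges  {7-r->1}
[2] R1 @ {0↦1, 1↦4, 2↦7}  ⇒  4 nodes, 0 edges  {∅}
halt: no rule applies after step 2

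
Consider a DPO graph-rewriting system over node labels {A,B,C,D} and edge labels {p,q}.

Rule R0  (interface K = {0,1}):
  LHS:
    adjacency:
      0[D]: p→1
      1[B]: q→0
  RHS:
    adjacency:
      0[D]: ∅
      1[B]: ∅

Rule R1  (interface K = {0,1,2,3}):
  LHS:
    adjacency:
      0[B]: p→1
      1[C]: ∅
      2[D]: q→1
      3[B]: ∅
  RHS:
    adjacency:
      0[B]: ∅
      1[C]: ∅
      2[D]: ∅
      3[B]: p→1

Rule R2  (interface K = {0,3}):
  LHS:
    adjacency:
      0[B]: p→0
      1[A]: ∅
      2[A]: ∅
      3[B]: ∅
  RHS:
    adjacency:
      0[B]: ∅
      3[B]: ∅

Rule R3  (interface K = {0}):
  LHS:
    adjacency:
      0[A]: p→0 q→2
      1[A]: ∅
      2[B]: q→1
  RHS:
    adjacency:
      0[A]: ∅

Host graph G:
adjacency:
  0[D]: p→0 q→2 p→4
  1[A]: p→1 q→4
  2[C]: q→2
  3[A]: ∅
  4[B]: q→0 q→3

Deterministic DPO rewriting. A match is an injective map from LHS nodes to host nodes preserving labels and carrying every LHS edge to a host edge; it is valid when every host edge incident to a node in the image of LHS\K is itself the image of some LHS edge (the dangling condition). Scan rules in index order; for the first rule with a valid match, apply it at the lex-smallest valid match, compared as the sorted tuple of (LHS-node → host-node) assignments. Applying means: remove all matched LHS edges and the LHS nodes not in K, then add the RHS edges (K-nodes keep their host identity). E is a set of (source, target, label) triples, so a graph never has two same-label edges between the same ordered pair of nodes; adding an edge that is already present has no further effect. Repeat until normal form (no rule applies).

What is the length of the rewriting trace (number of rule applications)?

start.  V:5 E:8  edges: 0-p->0 0-q->2 0-p->4 1-p->1 1-q->4 2-q->2 4-q->0 4-q->3
1. fire R0 via {0↦0, 1↦4}  →  V:5 E:6  edges: 0-p->0 0-q->2 1-p->1 1-q->4 2-q->2 4-q->3
2. fire R3 via {0↦1, 1↦3, 2↦4}  →  V:3 E:3  edges: 0-p->0 0-q->2 2-q->2
final graph: no rule applies after step 2

Answer: 2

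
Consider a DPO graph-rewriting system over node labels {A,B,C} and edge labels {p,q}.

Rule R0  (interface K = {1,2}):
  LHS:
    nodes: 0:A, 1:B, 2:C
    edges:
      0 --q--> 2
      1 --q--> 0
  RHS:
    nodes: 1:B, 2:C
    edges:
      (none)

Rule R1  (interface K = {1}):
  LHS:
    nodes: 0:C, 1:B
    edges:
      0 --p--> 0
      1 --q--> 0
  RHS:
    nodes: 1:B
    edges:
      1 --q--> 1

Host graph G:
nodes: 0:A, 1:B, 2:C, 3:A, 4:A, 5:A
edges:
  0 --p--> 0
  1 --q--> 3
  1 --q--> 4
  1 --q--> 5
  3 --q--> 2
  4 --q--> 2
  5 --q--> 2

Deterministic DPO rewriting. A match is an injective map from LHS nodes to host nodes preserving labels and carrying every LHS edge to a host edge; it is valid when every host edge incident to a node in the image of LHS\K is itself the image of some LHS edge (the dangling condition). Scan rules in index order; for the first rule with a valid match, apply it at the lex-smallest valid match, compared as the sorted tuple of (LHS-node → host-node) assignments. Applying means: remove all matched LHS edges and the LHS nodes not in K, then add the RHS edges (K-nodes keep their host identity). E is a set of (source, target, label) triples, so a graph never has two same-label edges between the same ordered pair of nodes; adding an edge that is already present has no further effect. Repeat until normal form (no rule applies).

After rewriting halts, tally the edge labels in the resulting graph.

Answer: p:1

Derivation:
[0] host  ⇒  6 nodes, 7 edges  {0-p->0 1-q->3 1-q->4 1-q->5 3-q->2 4-q->2 5-q->2}
[1] R0 @ {0↦3, 1↦1, 2↦2}  ⇒  5 nodes, 5 edges  {0-p->0 1-q->4 1-q->5 4-q->2 5-q->2}
[2] R0 @ {0↦4, 1↦1, 2↦2}  ⇒  4 nodes, 3 edges  {0-p->0 1-q->5 5-q->2}
[3] R0 @ {0↦5, 1↦1, 2↦2}  ⇒  3 nodes, 1 edges  {0-p->0}
normal form: no rule applies after step 3
NF edges: [(0, 0, 'p')]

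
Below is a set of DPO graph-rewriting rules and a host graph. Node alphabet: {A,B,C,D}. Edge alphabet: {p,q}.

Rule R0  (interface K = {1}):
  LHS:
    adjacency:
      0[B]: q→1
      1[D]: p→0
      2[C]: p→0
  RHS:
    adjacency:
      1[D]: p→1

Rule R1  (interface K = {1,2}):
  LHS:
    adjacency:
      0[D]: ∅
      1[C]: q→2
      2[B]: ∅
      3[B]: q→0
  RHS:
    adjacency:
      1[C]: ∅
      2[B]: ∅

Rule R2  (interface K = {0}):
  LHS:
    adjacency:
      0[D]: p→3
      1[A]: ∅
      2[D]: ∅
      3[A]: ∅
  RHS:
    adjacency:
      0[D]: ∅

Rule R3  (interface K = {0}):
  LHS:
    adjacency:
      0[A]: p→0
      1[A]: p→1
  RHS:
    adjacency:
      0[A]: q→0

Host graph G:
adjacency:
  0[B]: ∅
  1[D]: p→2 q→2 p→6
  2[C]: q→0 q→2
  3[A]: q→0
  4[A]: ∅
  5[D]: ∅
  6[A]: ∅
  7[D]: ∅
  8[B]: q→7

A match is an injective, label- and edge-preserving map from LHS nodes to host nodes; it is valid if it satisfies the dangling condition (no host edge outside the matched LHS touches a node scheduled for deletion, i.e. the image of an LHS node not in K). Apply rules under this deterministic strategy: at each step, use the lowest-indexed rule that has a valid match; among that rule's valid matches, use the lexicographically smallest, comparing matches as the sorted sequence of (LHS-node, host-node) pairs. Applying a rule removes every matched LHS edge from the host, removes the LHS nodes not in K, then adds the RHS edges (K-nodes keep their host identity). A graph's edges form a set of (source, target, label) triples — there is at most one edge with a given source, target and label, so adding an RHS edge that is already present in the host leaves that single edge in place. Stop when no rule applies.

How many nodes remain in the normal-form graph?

Answer: 4

Steps:
start.  V:9 E:7  edges: 1-p->2 1-q->2 1-p->6 2-q->0 2-q->2 3-q->0 8-q->7
1. fire R1 via {0↦7, 1↦2, 2↦0, 3↦8}  →  V:7 E:5  edges: 1-p->2 1-q->2 1-p->6 2-q->2 3-q->0
2. fire R2 via {0↦1, 1↦4, 2↦5, 3↦6}  →  V:4 E:4  edges: 1-p->2 1-q->2 2-q->2 3-q->0
final graph: no rule applies after step 2
NF nodes: {0:B, 1:D, 2:C, 3:A}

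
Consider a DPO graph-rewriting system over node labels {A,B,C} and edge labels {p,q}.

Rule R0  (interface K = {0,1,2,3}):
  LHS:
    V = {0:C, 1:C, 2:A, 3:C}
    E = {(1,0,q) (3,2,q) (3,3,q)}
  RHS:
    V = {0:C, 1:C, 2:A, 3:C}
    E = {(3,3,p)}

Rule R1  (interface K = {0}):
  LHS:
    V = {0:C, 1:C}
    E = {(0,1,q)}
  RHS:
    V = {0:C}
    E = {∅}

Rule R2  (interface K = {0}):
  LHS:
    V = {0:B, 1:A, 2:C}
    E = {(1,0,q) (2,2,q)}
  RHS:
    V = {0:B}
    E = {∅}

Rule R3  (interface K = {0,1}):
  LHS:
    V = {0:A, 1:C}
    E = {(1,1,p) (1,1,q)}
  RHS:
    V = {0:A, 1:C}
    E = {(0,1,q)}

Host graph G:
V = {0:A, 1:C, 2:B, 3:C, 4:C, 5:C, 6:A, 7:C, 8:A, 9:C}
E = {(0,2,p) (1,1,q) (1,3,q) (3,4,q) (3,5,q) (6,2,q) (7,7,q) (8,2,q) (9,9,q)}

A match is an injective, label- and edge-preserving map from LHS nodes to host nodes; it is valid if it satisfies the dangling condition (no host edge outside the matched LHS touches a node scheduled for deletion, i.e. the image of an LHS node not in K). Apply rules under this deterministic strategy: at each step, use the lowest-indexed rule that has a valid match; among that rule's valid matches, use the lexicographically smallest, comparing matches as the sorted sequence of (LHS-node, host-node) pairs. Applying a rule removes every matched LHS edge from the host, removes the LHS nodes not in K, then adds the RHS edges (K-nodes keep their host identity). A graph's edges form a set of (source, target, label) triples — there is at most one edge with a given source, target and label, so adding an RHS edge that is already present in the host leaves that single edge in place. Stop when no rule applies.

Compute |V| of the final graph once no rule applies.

start.  V:10 E:9  edges: 0-p->2 1-q->1 1-q->3 3-q->4 3-q->5 6-q->2 7-q->7 8-q->2 9-q->9
1. fire R1 via {0↦3, 1↦4}  →  V:9 E:8  edges: 0-p->2 1-q->1 1-q->3 3-q->5 6-q->2 7-q->7 8-q->2 9-q->9
2. fire R1 via {0↦3, 1↦5}  →  V:8 E:7  edges: 0-p->2 1-q->1 1-q->3 6-q->2 7-q->7 8-q->2 9-q->9
3. fire R1 via {0↦1, 1↦3}  →  V:7 E:6  edges: 0-p->2 1-q->1 6-q->2 7-q->7 8-q->2 9-q->9
4. fire R2 via {0↦2, 1↦6, 2↦1}  →  V:5 E:4  edges: 0-p->2 7-q->7 8-q->2 9-q->9
5. fire R2 via {0↦2, 1↦8, 2↦7}  →  V:3 E:2  edges: 0-p->2 9-q->9
halt: no rule applies after step 5
NF nodes: {0:A, 2:B, 9:C}

Answer: 3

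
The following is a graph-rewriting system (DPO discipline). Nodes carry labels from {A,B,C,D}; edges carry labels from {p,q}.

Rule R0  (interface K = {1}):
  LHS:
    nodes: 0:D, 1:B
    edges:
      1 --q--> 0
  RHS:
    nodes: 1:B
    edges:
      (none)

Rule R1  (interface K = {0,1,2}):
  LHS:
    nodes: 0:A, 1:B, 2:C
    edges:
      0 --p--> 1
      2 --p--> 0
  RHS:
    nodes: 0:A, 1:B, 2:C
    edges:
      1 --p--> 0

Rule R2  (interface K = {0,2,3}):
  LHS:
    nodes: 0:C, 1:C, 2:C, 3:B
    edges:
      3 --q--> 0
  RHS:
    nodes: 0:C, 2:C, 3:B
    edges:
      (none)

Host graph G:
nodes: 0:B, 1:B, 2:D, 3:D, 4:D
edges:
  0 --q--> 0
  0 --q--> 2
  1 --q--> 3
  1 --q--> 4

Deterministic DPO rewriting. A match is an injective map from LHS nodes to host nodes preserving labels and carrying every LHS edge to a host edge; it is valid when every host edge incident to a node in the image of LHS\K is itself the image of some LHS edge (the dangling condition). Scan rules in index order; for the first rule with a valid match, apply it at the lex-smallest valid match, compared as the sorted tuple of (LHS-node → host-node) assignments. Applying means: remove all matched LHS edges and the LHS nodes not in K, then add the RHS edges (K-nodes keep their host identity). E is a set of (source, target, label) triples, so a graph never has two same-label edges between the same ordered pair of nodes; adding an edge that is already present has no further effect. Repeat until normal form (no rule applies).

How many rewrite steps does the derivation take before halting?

Answer: 3

Rewrite trace:
initial: |V|=5 |E|=4  E = 0-q->0 0-q->2 1-q->3 1-q->4
step 1: apply R0 at {0↦2, 1↦0}  → |V|=4 |E|=3  E = 0-q->0 1-q->3 1-q->4
step 2: apply R0 at {0↦3, 1↦1}  → |V|=3 |E|=2  E = 0-q->0 1-q->4
step 3: apply R0 at {0↦4, 1↦1}  → |V|=2 |E|=1  E = 0-q->0
final graph: no rule applies after step 3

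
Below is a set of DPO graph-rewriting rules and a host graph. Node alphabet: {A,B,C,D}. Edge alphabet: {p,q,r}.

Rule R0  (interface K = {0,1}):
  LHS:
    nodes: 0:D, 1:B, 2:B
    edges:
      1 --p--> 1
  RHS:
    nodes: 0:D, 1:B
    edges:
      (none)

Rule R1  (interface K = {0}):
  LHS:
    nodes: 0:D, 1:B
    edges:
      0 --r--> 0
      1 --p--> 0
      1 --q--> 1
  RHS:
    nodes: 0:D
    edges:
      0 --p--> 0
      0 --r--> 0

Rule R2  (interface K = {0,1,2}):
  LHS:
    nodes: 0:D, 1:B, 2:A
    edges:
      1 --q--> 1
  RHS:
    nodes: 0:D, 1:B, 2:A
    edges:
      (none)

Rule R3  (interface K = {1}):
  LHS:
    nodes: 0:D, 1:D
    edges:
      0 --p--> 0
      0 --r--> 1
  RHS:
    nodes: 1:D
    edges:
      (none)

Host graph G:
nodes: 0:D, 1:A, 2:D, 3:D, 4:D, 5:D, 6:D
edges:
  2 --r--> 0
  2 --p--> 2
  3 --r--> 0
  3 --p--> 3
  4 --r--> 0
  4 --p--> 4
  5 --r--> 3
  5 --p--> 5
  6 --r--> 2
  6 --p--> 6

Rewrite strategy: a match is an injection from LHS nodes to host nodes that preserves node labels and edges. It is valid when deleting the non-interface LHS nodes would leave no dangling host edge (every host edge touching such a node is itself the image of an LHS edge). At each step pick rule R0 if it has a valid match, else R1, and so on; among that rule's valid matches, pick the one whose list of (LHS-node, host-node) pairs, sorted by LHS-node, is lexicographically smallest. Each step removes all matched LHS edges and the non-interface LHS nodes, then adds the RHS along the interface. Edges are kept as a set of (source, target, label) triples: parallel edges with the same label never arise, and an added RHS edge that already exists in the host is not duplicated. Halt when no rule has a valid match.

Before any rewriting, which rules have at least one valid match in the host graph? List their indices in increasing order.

Answer: [R3]

Rewrite trace:
R0: no valid match — LHS pattern not found
R1: no valid match — LHS pattern not found
R2: no valid match — LHS pattern not found
R3: 3 valid matches — {0↦4, 1↦0}, {0↦5, 1↦3}, {0↦6, 1↦2}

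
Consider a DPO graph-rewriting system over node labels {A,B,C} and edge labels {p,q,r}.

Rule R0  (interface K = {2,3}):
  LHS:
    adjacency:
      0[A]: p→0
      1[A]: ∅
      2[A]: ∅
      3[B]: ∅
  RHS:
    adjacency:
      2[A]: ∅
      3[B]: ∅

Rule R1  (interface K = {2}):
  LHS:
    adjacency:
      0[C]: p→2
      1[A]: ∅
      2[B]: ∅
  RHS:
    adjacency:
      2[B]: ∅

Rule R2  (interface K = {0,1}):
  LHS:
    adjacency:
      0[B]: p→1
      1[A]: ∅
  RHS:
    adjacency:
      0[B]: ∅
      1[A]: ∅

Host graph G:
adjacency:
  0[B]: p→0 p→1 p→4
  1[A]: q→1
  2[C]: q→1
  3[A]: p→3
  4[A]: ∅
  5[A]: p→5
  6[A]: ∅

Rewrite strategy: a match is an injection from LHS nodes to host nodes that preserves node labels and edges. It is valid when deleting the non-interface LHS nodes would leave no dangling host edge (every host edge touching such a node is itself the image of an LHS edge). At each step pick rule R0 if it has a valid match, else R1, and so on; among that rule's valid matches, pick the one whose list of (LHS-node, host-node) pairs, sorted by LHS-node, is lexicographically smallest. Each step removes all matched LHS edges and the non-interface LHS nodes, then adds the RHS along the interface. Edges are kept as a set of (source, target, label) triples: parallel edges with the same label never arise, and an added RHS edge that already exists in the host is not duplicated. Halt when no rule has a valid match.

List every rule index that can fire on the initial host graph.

Answer: [R0,R2]

Rewrite trace:
R0: 6 valid matches — {0↦3, 1↦6, 2↦1, 3↦0}, {0↦3, 1↦6, 2↦4, 3↦0}, {0↦3, 1↦6, 2↦5, 3↦0} (+3 more)
R1: no valid match — LHS pattern not found
R2: 2 valid matches — {0↦0, 1↦1}, {0↦0, 1↦4}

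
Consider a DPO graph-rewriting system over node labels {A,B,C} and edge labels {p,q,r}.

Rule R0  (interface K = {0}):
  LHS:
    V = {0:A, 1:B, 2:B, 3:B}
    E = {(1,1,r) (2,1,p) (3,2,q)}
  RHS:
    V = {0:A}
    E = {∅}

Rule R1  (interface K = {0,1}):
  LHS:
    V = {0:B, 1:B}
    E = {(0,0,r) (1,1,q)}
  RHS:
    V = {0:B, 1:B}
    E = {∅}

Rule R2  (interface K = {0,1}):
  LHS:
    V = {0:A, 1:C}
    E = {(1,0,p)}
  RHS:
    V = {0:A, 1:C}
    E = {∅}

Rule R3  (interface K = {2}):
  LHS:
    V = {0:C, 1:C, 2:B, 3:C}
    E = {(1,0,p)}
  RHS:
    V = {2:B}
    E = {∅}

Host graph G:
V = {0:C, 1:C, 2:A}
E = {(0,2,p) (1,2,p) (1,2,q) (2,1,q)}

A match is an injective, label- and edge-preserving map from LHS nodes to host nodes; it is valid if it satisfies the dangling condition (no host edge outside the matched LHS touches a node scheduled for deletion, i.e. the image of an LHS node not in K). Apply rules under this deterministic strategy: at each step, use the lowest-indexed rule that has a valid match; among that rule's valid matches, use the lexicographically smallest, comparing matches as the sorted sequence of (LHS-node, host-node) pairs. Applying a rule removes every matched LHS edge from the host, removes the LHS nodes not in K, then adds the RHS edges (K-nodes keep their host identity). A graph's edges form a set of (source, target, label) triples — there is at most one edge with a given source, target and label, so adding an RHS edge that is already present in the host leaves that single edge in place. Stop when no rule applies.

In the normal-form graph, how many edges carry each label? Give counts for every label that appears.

Answer: q:2

Rewrite trace:
start.  V:3 E:4  edges: 0-p->2 1-p->2 1-q->2 2-q->1
1. fire R2 via {0↦2, 1↦0}  →  V:3 E:3  edges: 1-p->2 1-q->2 2-q->1
2. fire R2 via {0↦2, 1↦1}  →  V:3 E:2  edges: 1-q->2 2-q->1
normal form: no rule applies after step 2
NF edges: [(1, 2, 'q'), (2, 1, 'q')]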